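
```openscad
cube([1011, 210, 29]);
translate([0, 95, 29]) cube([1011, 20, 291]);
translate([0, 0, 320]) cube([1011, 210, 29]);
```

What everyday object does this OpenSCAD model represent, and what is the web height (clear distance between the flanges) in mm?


An I-beam. The web height is 291 mm.

Two wide flanges with a thin centred web — an I-beam. Overall 349 mm minus two 29 mm flanges gives a web of 349 − 2·29 = 291 mm.


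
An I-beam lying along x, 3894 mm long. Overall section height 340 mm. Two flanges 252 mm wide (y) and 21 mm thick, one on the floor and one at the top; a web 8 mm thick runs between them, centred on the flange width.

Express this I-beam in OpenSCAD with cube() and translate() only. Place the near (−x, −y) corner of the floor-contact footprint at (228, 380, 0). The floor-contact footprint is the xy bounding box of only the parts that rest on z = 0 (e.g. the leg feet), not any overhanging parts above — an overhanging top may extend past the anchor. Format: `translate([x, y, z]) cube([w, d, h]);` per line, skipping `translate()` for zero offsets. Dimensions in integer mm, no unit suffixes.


translate([228, 380, 0]) cube([3894, 252, 21]);
translate([228, 502, 21]) cube([3894, 8, 298]);
translate([228, 380, 319]) cube([3894, 252, 21]);


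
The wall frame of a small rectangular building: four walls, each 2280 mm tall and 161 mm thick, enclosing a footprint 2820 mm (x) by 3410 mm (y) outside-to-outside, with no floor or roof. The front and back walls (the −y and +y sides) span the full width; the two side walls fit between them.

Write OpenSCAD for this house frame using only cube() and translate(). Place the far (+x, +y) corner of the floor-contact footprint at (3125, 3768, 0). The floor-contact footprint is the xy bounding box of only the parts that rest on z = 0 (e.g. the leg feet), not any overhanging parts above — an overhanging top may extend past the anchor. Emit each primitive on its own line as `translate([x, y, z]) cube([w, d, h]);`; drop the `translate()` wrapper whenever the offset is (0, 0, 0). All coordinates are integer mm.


translate([305, 358, 0]) cube([2820, 161, 2280]);
translate([305, 3607, 0]) cube([2820, 161, 2280]);
translate([305, 519, 0]) cube([161, 3088, 2280]);
translate([2964, 519, 0]) cube([161, 3088, 2280]);


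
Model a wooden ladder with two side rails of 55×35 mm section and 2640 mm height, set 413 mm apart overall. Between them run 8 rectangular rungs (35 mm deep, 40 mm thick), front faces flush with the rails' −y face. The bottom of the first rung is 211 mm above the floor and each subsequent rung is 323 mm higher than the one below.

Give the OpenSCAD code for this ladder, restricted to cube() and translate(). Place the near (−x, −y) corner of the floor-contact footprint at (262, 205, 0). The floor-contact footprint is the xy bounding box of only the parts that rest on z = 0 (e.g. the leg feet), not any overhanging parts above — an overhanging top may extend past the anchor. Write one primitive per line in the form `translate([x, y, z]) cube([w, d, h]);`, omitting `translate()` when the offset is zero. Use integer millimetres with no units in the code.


translate([262, 205, 0]) cube([55, 35, 2640]);
translate([620, 205, 0]) cube([55, 35, 2640]);
translate([317, 205, 211]) cube([303, 35, 40]);
translate([317, 205, 534]) cube([303, 35, 40]);
translate([317, 205, 857]) cube([303, 35, 40]);
translate([317, 205, 1180]) cube([303, 35, 40]);
translate([317, 205, 1503]) cube([303, 35, 40]);
translate([317, 205, 1826]) cube([303, 35, 40]);
translate([317, 205, 2149]) cube([303, 35, 40]);
translate([317, 205, 2472]) cube([303, 35, 40]);


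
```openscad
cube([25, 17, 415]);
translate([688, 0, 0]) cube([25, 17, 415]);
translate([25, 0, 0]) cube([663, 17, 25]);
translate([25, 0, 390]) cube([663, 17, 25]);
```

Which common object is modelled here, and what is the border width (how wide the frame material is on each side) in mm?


A picture frame. The border width is 25 mm.

Four thin pieces enclosing a rectangular opening — a picture frame. The two full-height stiles are 415 mm tall; the top rail sits at z = 390 and is 25 mm tall, so the border above the opening is 415 − 390 = 25 mm, matching the stile x-width.


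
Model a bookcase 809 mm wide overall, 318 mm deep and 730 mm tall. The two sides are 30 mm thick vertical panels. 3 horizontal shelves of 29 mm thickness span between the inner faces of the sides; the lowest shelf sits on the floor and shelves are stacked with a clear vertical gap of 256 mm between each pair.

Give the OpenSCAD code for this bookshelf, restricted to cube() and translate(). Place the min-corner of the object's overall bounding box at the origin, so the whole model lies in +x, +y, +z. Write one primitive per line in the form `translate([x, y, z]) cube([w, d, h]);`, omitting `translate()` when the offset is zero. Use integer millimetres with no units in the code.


cube([30, 318, 730]);
translate([779, 0, 0]) cube([30, 318, 730]);
translate([30, 0, 0]) cube([749, 318, 29]);
translate([30, 0, 285]) cube([749, 318, 29]);
translate([30, 0, 570]) cube([749, 318, 29]);


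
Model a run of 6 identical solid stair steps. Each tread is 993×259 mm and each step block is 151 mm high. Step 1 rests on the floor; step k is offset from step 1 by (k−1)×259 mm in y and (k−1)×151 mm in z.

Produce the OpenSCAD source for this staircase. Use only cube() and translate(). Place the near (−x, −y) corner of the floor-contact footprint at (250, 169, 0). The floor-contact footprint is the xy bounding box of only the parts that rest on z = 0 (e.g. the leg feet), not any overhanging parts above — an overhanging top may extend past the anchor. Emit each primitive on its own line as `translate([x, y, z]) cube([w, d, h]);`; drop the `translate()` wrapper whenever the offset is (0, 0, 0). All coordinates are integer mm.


translate([250, 169, 0]) cube([993, 259, 151]);
translate([250, 428, 151]) cube([993, 259, 151]);
translate([250, 687, 302]) cube([993, 259, 151]);
translate([250, 946, 453]) cube([993, 259, 151]);
translate([250, 1205, 604]) cube([993, 259, 151]);
translate([250, 1464, 755]) cube([993, 259, 151]);


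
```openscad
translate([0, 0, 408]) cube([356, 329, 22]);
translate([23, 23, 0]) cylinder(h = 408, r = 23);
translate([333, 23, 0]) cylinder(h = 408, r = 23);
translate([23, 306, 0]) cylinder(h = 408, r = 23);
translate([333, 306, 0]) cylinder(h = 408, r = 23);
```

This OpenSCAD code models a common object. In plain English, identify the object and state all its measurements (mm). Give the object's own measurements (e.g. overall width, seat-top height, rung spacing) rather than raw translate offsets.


A four-legged stool. The seat is a 356×329×22 mm slab whose top surface is at z = 430 mm; four round legs, each 46 mm in diameter, run from the floor (z = 0) to the underside of the seat, each leg's axis is inset half a diameter from the nearest pair of seat edges (so the leg's bounding box is flush with the corner).


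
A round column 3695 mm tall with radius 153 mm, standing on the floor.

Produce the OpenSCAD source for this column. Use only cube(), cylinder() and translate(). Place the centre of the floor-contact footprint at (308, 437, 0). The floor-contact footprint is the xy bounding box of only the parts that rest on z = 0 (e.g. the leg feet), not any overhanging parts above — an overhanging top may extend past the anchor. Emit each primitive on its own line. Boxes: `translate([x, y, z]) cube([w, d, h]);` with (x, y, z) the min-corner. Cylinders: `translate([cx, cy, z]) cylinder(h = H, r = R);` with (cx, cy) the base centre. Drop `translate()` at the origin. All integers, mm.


translate([308, 437, 0]) cylinder(h = 3695, r = 153);


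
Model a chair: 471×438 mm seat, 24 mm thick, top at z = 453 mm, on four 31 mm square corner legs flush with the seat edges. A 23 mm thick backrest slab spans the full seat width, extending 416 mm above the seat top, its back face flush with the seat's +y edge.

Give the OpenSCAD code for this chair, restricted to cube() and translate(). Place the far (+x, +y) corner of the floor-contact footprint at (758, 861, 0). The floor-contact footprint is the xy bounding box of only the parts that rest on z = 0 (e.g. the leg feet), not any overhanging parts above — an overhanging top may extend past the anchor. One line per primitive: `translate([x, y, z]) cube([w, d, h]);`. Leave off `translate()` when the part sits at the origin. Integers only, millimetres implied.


// leg_h = 453 - 24 = 429
translate([287, 423, 429]) cube([471, 438, 24]);
translate([287, 423, 0]) cube([31, 31, 429]);
translate([727, 423, 0]) cube([31, 31, 429]);
translate([287, 830, 0]) cube([31, 31, 429]);
translate([727, 830, 0]) cube([31, 31, 429]);
translate([287, 838, 453]) cube([471, 23, 416]);


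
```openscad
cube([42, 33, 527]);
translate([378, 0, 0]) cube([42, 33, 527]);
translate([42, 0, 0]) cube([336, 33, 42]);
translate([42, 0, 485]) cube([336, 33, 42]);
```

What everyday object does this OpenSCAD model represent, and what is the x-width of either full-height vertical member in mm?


A picture frame. The border width is 42 mm.

Four thin pieces enclosing a rectangular opening — a picture frame. The two full-height stiles are 527 mm tall; the top rail sits at z = 485 and is 42 mm tall, so the border above the opening is 527 − 485 = 42 mm, matching the stile x-width.


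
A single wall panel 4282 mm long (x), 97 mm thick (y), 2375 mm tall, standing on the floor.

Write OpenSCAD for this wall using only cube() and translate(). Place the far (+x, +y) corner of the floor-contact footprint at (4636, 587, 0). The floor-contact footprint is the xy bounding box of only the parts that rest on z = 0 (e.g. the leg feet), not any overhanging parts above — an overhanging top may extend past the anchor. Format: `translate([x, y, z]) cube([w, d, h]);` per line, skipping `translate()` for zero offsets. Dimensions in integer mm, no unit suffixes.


translate([354, 490, 0]) cube([4282, 97, 2375]);


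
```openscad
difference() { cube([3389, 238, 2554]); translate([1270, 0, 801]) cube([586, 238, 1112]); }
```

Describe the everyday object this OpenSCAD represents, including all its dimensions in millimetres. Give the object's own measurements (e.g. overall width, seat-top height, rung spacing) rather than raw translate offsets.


A wall 3389 mm long (x), 238 mm thick (y), 2554 mm tall, with a rectangular window opening cut through it. The opening is 586 mm wide and 1112 mm tall; its sill is at z = 801 mm and its near (−x) edge is 1270 mm from the wall's −x end. The opening passes through the full wall thickness.


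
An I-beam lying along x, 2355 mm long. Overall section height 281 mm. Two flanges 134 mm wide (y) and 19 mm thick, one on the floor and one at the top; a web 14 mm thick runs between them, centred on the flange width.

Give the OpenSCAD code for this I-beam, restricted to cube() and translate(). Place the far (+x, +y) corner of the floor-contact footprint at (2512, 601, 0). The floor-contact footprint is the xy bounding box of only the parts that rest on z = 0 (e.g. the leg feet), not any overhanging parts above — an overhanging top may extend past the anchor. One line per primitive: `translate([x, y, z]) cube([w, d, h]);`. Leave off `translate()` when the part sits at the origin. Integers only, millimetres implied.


translate([157, 467, 0]) cube([2355, 134, 19]);
translate([157, 527, 19]) cube([2355, 14, 243]);
translate([157, 467, 262]) cube([2355, 134, 19]);


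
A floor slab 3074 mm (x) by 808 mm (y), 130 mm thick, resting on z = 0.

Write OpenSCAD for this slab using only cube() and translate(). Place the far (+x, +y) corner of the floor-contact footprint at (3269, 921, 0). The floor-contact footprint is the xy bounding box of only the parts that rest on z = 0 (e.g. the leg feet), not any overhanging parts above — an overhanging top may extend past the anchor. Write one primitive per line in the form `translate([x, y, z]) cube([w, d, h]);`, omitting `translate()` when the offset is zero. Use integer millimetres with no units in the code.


translate([195, 113, 0]) cube([3074, 808, 130]);


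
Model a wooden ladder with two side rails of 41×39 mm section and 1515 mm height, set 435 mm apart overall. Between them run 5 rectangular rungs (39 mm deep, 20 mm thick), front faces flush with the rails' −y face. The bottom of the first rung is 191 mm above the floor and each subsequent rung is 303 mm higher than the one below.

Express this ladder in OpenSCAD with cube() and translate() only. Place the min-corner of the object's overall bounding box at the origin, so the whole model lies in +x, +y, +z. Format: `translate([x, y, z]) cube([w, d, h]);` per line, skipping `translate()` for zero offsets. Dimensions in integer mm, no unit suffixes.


cube([41, 39, 1515]);
translate([394, 0, 0]) cube([41, 39, 1515]);
translate([41, 0, 191]) cube([353, 39, 20]);
translate([41, 0, 494]) cube([353, 39, 20]);
translate([41, 0, 797]) cube([353, 39, 20]);
translate([41, 0, 1100]) cube([353, 39, 20]);
translate([41, 0, 1403]) cube([353, 39, 20]);


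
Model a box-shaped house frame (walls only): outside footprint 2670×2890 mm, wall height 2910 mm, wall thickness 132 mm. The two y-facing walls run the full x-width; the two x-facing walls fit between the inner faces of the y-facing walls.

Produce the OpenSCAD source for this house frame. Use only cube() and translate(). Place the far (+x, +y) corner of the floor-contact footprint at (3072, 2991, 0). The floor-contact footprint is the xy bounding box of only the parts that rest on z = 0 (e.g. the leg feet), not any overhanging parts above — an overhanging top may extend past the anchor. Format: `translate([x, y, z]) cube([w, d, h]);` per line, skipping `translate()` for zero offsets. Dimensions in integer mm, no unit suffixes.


translate([402, 101, 0]) cube([2670, 132, 2910]);
translate([402, 2859, 0]) cube([2670, 132, 2910]);
translate([402, 233, 0]) cube([132, 2626, 2910]);
translate([2940, 233, 0]) cube([132, 2626, 2910]);


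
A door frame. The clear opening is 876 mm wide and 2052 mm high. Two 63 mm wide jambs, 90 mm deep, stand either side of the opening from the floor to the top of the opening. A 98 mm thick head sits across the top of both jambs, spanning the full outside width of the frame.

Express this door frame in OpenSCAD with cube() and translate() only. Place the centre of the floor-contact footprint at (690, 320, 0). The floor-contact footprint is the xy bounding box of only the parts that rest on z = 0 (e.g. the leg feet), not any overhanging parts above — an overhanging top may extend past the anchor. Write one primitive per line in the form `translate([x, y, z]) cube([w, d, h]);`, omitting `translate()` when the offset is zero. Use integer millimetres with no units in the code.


translate([189, 275, 0]) cube([63, 90, 2052]);
translate([1128, 275, 0]) cube([63, 90, 2052]);
translate([189, 275, 2052]) cube([1002, 90, 98]);


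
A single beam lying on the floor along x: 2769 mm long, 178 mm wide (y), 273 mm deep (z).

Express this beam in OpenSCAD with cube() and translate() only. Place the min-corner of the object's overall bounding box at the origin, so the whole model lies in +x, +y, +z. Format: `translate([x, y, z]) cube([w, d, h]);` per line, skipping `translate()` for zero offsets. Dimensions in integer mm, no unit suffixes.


cube([2769, 178, 273]);


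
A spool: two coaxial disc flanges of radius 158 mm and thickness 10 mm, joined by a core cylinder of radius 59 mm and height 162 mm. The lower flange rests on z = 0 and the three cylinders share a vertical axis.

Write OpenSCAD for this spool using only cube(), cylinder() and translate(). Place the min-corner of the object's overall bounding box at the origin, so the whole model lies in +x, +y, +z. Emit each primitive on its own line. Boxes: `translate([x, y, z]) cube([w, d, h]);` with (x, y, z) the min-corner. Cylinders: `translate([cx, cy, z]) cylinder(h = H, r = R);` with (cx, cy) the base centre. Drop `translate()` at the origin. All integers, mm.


translate([158, 158, 0]) cylinder(h = 10, r = 158);
translate([158, 158, 10]) cylinder(h = 162, r = 59);
translate([158, 158, 172]) cylinder(h = 10, r = 158);


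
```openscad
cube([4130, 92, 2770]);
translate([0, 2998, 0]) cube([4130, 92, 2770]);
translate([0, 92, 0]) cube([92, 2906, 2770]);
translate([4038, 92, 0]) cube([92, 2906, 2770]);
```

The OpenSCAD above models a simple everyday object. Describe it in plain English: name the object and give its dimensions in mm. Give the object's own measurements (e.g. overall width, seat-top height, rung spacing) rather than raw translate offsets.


The wall frame of a small rectangular building: four walls, each 2770 mm tall and 92 mm thick, enclosing a footprint 4130 mm (x) by 3090 mm (y) outside-to-outside, with no floor or roof. The front and back walls (the −y and +y sides) span the full width; the two side walls fit between them.


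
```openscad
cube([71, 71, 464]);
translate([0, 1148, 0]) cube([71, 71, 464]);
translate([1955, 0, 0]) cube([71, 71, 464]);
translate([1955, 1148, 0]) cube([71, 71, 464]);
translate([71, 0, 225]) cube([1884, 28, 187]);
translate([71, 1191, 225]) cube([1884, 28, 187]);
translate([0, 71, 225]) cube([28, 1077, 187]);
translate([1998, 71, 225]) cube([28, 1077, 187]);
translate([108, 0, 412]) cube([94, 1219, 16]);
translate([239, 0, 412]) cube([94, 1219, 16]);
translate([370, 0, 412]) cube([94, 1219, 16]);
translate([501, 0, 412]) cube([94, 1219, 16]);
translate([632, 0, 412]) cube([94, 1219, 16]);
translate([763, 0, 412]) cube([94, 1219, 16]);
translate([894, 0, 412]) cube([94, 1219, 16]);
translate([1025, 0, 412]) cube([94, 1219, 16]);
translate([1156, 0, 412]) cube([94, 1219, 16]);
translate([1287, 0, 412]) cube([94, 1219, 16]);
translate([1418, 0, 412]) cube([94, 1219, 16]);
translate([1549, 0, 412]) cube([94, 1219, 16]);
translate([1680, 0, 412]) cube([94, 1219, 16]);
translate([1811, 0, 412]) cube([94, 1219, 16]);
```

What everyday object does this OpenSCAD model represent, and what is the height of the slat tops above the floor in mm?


A bed frame. The slat-top height is 428 mm.

Four posts, four rails, and a row of slats — a bed frame. Slats sit on the rails at z = 225 + 187 = 412; with slat thickness 16, the top is 428 mm.


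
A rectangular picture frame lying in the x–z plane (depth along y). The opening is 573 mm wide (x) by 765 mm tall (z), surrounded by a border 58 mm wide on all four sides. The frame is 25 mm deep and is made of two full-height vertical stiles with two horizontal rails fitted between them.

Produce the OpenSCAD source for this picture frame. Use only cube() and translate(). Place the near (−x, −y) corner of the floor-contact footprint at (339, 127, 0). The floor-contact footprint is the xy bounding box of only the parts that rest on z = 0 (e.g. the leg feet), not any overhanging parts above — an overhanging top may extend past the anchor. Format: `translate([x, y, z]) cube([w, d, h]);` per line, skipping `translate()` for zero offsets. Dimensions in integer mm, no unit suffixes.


translate([339, 127, 0]) cube([58, 25, 881]);
translate([970, 127, 0]) cube([58, 25, 881]);
translate([397, 127, 0]) cube([573, 25, 58]);
translate([397, 127, 823]) cube([573, 25, 58]);


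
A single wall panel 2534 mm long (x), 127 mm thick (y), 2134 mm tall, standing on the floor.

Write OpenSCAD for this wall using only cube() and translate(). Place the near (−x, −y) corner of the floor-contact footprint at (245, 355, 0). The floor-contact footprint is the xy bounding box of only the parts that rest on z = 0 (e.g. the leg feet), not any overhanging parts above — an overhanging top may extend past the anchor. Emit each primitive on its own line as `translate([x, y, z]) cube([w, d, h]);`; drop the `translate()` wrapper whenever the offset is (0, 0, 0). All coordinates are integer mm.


translate([245, 355, 0]) cube([2534, 127, 2134]);


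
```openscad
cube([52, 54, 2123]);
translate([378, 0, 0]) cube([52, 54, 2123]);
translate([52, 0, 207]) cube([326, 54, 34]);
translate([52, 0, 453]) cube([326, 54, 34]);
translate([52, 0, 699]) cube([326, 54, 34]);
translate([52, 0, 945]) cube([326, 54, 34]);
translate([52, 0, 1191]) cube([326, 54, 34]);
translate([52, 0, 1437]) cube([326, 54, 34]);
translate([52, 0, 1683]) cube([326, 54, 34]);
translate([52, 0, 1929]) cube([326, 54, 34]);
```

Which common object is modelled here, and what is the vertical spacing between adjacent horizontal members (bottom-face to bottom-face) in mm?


A ladder. The rung spacing is 246 mm.

Two tall 52×54 posts with 8 short bars between them — a ladder. Adjacent rungs sit at z = 207 and z = 453, so the spacing is 453 − 207 = 246 mm.


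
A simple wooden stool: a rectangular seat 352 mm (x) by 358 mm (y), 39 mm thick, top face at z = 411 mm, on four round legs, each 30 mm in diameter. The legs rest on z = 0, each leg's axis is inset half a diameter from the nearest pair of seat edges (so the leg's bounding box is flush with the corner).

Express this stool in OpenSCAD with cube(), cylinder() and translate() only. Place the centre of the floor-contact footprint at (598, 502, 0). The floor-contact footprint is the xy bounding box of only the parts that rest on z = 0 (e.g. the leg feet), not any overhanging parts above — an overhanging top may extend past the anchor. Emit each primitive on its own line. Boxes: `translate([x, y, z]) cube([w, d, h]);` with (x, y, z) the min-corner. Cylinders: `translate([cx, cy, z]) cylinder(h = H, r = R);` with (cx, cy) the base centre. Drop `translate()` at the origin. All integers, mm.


// leg_h = 411 - 39 = 372
translate([422, 323, 372]) cube([352, 358, 39]);
translate([437, 338, 0]) cylinder(h = 372, r = 15);
translate([759, 338, 0]) cylinder(h = 372, r = 15);
translate([437, 666, 0]) cylinder(h = 372, r = 15);
translate([759, 666, 0]) cylinder(h = 372, r = 15);


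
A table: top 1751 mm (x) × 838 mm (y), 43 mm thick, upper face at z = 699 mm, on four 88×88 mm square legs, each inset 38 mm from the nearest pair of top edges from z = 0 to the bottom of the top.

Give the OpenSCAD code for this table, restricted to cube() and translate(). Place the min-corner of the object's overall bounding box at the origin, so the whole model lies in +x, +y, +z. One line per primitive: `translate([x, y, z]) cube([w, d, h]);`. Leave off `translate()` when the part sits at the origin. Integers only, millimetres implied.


translate([0, 0, 656]) cube([1751, 838, 43]);
translate([38, 38, 0]) cube([88, 88, 656]);
translate([1625, 38, 0]) cube([88, 88, 656]);
translate([38, 712, 0]) cube([88, 88, 656]);
translate([1625, 712, 0]) cube([88, 88, 656]);


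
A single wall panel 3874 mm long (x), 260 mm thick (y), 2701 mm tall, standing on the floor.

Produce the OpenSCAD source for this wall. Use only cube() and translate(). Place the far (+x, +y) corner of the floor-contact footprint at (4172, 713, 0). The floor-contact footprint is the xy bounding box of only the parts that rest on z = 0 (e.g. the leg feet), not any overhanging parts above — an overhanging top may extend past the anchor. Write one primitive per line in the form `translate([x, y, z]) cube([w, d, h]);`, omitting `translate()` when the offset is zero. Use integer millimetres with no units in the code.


translate([298, 453, 0]) cube([3874, 260, 2701]);


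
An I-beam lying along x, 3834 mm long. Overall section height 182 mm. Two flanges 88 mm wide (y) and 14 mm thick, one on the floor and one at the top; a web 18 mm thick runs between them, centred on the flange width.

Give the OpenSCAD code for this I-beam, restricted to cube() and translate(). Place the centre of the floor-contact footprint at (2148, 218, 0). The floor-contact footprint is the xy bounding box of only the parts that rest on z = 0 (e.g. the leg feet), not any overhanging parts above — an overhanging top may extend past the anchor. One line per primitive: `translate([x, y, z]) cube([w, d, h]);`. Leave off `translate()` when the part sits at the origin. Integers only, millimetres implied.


translate([231, 174, 0]) cube([3834, 88, 14]);
translate([231, 209, 14]) cube([3834, 18, 154]);
translate([231, 174, 168]) cube([3834, 88, 14]);


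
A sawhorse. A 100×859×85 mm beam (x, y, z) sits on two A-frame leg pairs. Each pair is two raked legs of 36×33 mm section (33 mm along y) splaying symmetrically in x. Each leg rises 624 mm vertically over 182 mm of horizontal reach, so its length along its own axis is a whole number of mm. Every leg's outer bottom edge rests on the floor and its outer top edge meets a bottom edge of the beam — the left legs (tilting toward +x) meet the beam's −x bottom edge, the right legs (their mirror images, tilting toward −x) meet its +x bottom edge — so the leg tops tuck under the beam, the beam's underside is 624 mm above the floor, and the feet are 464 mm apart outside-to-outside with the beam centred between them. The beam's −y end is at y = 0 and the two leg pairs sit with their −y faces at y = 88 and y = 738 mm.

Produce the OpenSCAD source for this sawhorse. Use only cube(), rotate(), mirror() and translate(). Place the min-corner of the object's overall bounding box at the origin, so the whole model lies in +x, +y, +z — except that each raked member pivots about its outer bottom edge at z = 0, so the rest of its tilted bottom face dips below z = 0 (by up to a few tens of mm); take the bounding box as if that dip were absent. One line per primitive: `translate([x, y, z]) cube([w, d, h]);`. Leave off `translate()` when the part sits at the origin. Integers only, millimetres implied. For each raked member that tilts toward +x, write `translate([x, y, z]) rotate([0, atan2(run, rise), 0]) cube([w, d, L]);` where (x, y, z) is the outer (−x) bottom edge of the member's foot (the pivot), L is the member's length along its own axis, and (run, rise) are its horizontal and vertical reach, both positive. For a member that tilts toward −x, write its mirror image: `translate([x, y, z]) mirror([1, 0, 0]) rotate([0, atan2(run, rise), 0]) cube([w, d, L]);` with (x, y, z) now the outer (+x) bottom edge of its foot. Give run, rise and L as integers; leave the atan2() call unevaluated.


translate([182, 0, 624]) cube([100, 859, 85]);
translate([0, 88, 0]) rotate([0, atan2(182, 624), 0]) cube([36, 33, 650]);
translate([464, 88, 0]) mirror([1, 0, 0]) rotate([0, atan2(182, 624), 0]) cube([36, 33, 650]);
translate([0, 738, 0]) rotate([0, atan2(182, 624), 0]) cube([36, 33, 650]);
translate([464, 738, 0]) mirror([1, 0, 0]) rotate([0, atan2(182, 624), 0]) cube([36, 33, 650]);


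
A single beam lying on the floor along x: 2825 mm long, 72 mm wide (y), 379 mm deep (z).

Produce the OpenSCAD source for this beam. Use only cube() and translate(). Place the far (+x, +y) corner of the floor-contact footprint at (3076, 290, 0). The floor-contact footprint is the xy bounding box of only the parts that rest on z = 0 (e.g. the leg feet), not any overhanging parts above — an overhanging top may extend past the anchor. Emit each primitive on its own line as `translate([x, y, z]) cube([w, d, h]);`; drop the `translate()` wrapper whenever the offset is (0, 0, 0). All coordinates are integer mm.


translate([251, 218, 0]) cube([2825, 72, 379]);


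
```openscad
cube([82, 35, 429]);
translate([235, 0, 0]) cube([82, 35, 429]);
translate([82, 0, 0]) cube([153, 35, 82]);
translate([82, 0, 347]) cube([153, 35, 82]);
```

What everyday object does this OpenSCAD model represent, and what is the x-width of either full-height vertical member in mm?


A picture frame. The border width is 82 mm.

Four thin pieces enclosing a rectangular opening — a picture frame. The two full-height stiles are 429 mm tall; the top rail sits at z = 347 and is 82 mm tall, so the border above the opening is 429 − 347 = 82 mm, matching the stile x-width.


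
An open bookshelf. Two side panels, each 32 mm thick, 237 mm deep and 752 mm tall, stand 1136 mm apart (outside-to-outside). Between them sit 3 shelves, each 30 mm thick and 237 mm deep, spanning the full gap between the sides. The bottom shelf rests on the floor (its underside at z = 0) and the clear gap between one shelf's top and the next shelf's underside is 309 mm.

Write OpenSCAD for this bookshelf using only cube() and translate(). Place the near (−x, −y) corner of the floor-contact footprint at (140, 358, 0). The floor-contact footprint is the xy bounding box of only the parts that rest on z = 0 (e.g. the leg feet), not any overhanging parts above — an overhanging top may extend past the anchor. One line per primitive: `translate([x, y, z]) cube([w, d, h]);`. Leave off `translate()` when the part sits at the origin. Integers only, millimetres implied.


translate([140, 358, 0]) cube([32, 237, 752]);
translate([1244, 358, 0]) cube([32, 237, 752]);
translate([172, 358, 0]) cube([1072, 237, 30]);
translate([172, 358, 339]) cube([1072, 237, 30]);
translate([172, 358, 678]) cube([1072, 237, 30]);


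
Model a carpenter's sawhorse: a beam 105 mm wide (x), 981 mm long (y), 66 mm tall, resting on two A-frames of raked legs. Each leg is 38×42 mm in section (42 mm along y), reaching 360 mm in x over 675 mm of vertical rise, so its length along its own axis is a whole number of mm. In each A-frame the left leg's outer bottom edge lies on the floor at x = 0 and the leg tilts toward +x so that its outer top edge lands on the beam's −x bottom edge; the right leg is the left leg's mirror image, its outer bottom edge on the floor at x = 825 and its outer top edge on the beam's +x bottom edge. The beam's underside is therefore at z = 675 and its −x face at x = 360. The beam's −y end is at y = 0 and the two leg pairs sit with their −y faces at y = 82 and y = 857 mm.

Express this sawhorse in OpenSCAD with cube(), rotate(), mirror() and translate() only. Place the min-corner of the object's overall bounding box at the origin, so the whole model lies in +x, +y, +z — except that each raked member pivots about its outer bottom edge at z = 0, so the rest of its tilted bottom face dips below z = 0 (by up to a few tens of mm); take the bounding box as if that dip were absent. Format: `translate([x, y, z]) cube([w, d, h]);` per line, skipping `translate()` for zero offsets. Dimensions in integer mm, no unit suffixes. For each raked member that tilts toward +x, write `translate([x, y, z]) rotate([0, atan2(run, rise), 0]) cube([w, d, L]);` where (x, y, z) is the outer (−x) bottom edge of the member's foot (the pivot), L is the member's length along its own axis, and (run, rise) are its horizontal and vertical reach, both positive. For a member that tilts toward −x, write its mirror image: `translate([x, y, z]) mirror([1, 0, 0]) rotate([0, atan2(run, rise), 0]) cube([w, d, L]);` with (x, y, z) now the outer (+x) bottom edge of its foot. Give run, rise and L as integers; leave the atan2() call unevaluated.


translate([360, 0, 675]) cube([105, 981, 66]);
translate([0, 82, 0]) rotate([0, atan2(360, 675), 0]) cube([38, 42, 765]);
translate([825, 82, 0]) mirror([1, 0, 0]) rotate([0, atan2(360, 675), 0]) cube([38, 42, 765]);
translate([0, 857, 0]) rotate([0, atan2(360, 675), 0]) cube([38, 42, 765]);
translate([825, 857, 0]) mirror([1, 0, 0]) rotate([0, atan2(360, 675), 0]) cube([38, 42, 765]);


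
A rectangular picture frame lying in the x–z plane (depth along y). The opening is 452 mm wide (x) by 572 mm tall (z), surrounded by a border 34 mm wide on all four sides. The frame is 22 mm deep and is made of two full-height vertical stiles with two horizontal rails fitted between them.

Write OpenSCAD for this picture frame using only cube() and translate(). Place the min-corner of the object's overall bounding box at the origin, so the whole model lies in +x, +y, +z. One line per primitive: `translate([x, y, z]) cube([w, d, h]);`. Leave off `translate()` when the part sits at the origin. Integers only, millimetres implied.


cube([34, 22, 640]);
translate([486, 0, 0]) cube([34, 22, 640]);
translate([34, 0, 0]) cube([452, 22, 34]);
translate([34, 0, 606]) cube([452, 22, 34]);


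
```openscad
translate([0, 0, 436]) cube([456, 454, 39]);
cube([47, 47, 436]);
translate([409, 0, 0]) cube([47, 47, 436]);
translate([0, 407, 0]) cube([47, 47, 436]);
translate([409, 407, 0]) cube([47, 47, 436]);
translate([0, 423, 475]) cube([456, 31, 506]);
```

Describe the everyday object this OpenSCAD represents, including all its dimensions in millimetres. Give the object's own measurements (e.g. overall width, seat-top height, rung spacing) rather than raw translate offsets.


A chair. The seat is a 456×454×39 mm slab with its top at z = 475 mm, on four 47×47 mm corner legs (flush with the seat edges, standing on z = 0). A flat backrest 31 mm thick, 506 mm tall, spans the full seat width and rises from the seat top along its +y edge, rear face flush with the rear of the seat.


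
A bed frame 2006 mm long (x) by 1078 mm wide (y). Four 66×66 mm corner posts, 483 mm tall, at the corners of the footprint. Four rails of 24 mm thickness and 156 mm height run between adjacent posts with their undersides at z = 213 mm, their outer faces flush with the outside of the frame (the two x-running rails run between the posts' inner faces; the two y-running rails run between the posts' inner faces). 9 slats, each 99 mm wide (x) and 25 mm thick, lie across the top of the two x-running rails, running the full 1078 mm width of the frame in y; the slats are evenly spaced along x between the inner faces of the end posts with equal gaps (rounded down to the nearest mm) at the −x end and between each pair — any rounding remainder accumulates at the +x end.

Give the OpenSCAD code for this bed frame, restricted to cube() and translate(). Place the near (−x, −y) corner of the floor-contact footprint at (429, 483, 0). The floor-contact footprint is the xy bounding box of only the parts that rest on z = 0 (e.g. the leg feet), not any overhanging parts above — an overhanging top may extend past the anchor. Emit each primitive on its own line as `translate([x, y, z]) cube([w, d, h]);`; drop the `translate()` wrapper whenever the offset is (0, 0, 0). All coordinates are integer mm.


translate([429, 483, 0]) cube([66, 66, 483]);
translate([429, 1495, 0]) cube([66, 66, 483]);
translate([2369, 483, 0]) cube([66, 66, 483]);
translate([2369, 1495, 0]) cube([66, 66, 483]);
translate([495, 483, 213]) cube([1874, 24, 156]);
translate([495, 1537, 213]) cube([1874, 24, 156]);
translate([429, 549, 213]) cube([24, 946, 156]);
translate([2411, 549, 213]) cube([24, 946, 156]);
translate([593, 483, 369]) cube([99, 1078, 25]);
translate([790, 483, 369]) cube([99, 1078, 25]);
translate([987, 483, 369]) cube([99, 1078, 25]);
translate([1184, 483, 369]) cube([99, 1078, 25]);
translate([1381, 483, 369]) cube([99, 1078, 25]);
translate([1578, 483, 369]) cube([99, 1078, 25]);
translate([1775, 483, 369]) cube([99, 1078, 25]);
translate([1972, 483, 369]) cube([99, 1078, 25]);
translate([2169, 483, 369]) cube([99, 1078, 25]);


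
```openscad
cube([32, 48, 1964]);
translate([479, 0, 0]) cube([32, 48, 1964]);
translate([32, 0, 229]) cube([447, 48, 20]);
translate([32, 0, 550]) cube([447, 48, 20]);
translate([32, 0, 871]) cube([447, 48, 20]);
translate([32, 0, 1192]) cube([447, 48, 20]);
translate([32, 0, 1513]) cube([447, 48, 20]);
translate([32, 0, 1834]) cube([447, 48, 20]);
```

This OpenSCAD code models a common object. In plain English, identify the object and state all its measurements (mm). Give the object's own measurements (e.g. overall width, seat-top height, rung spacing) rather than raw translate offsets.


A straight ladder. Two 32×48 mm vertical rails, 1964 mm tall, stand 511 mm apart (outside-to-outside) with their front faces coplanar on the −y side. 6 rungs, each 48 mm deep and 20 mm tall, span between the inner faces of the rails, front faces flush with the rails. The lowest rung's underside is at z = 229 mm and rungs are spaced 321 mm apart (underside to underside).


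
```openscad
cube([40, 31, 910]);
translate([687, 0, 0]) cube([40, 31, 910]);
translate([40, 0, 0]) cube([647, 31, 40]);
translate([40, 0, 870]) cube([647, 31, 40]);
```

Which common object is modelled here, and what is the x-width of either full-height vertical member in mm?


A picture frame. The border width is 40 mm.

Four thin pieces enclosing a rectangular opening — a picture frame. The two full-height stiles are 910 mm tall; the top rail sits at z = 870 and is 40 mm tall, so the border above the opening is 910 − 870 = 40 mm, matching the stile x-width.


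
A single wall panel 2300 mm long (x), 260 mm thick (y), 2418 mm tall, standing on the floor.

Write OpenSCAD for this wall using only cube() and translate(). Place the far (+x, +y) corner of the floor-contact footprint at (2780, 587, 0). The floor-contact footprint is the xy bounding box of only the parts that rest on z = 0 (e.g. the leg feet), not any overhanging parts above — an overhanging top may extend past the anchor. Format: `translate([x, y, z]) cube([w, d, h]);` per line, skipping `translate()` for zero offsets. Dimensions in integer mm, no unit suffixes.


translate([480, 327, 0]) cube([2300, 260, 2418]);


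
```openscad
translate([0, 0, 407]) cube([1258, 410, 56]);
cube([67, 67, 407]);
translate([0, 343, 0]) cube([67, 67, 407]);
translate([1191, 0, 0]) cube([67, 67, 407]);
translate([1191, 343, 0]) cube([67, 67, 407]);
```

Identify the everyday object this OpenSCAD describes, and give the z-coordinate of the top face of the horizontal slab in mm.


A bench. The seat-top height is 463 mm.

A long slab on four corner posts — a bench. The slab sits at z = 407 with thickness 56, so the top is 407 + 56 = 463 mm.


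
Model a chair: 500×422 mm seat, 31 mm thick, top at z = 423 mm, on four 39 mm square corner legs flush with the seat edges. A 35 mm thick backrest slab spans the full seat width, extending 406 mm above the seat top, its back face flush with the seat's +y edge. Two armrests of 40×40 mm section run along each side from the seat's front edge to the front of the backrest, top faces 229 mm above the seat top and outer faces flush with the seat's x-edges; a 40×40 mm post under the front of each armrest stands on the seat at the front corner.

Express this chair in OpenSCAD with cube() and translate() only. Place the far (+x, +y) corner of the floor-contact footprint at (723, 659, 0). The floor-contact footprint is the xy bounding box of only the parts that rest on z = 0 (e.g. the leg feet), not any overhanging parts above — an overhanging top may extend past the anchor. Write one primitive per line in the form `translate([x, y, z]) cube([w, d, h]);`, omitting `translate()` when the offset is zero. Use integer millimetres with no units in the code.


translate([223, 237, 392]) cube([500, 422, 31]);
translate([223, 237, 0]) cube([39, 39, 392]);
translate([684, 237, 0]) cube([39, 39, 392]);
translate([223, 620, 0]) cube([39, 39, 392]);
translate([684, 620, 0]) cube([39, 39, 392]);
translate([223, 624, 423]) cube([500, 35, 406]);
translate([223, 237, 612]) cube([40, 387, 40]);
translate([683, 237, 612]) cube([40, 387, 40]);
translate([223, 237, 423]) cube([40, 40, 189]);
translate([683, 237, 423]) cube([40, 40, 189]);


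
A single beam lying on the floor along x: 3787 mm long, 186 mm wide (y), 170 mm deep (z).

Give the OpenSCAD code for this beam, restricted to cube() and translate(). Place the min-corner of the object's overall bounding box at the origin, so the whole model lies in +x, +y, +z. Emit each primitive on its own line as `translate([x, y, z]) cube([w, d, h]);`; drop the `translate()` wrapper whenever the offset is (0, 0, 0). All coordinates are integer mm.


cube([3787, 186, 170]);


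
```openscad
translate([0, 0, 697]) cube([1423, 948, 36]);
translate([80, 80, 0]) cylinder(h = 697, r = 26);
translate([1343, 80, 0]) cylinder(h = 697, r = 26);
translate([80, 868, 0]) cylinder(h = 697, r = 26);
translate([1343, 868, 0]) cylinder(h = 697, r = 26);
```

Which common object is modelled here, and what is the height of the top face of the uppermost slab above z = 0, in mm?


A table. The table height is 733 mm.

A 1423×948×36 slab sits at z = 697 on four Ø52 mm round legs — a table. The top surface is at 697 + 36 = 733 mm.
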